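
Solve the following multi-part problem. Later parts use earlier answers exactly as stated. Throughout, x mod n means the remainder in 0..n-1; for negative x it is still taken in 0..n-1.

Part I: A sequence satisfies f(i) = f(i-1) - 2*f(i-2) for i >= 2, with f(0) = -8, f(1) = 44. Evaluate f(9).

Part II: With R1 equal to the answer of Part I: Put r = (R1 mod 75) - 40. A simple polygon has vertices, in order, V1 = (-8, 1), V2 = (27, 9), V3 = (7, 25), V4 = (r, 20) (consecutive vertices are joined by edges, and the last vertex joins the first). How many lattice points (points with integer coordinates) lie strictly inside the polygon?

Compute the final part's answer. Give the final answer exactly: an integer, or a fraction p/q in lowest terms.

Part I: f(2) = 1*(44) - 2*(-8) = 60; iterating: f(2)=60, f(3)=-28, f(4)=-148, f(5)=-92, f(6)=204, f(7)=388, f(8)=-20, f(9)=-796; answer -796
Part II: R1 = -796; r = -11; cross terms: (-8*9 - 27*1)=-99, (27*25 - 7*9)=612, (7*20 - -11*25)=415, (-11*1 - -8*20)=149; twice the area = |1077| = 1077; area = 1077/2; boundary points = 1 + 4 + 1 + 1 = 7; strictly interior points = area - boundary/2 + 1 = 536; answer 536

536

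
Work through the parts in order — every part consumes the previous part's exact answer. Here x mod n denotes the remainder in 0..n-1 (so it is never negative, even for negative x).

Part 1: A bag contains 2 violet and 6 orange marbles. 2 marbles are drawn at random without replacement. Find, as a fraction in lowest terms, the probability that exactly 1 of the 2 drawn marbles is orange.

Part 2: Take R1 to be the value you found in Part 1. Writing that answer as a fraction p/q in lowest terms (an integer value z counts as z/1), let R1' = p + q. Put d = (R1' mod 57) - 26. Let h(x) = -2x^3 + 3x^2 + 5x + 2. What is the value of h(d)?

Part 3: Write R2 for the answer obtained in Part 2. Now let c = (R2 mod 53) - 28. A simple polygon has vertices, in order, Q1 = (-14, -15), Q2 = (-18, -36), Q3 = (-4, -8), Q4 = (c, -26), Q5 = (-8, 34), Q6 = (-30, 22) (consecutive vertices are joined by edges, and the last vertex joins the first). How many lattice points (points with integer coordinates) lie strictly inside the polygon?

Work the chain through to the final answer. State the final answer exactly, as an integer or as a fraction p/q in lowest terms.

920

Part 1: total draws C(8,2) = 28; favorable C(6,1)*C(2,1) = 12; P = 3/7; answer 3/7
Part 2: R1 = 3/7; threaded value p + q = 10; d = -16; -2*(-16)^3 + 3*(-16)^2 + 5*(-16)^1 + 2 = (8192) + (768) + (-80) + (2) = 8882; answer 8882
Part 3: R2 = 8882; c = 3; cross terms: (-14*-36 - -18*-15)=234, (-18*-8 - -4*-36)=0, (-4*-26 - 3*-8)=128, (3*34 - -8*-26)=-106, (-8*22 - -30*34)=844, (-30*-15 - -14*22)=758; twice the area = |1858| = 1858; area = 929; boundary points = 1 + 14 + 1 + 1 + 2 + 1 = 20; strictly interior points = area - boundary/2 + 1 = 920; answer 920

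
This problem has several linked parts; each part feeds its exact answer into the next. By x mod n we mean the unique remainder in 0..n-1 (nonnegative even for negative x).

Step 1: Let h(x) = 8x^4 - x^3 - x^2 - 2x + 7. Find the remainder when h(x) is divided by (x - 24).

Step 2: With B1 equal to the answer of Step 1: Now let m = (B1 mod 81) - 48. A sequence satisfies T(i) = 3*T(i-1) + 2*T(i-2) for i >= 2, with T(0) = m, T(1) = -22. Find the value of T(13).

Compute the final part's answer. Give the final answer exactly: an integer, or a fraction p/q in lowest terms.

Step 1: remainder = value at the root: 8*(24)^4 - 1*(24)^3 - 1*(24)^2 - 2*(24)^1 + 7 = (2654208) + (-13824) + (-576) + (-48) + (7) = 2639767; answer 2639767
Step 2: B1 = 2639767; m = 10; T(2) = 3*(-22) + 2*(10) = -46; iterating: T(2)=-46, T(3)=-182, T(4)=-638, T(5)=-2278, T(6)=-8110, T(7)=-28886, T(8)=-102878, T(9)=-366406, T(10)=-1304974, T(11)=-4647734, T(12)=-16553150, T(13)=-58954918; answer -58954918

-58954918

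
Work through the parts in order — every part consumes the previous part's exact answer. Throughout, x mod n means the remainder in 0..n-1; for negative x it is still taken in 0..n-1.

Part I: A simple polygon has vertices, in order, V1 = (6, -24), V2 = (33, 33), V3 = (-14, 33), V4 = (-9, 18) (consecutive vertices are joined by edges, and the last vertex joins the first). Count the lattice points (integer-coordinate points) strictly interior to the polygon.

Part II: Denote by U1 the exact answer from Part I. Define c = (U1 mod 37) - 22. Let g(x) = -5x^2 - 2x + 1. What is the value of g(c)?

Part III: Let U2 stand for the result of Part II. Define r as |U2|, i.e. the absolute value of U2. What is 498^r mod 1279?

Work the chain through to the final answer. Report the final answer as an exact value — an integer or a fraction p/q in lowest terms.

173

Part I: cross terms: (6*33 - 33*-24)=990, (33*33 - -14*33)=1551, (-14*18 - -9*33)=45, (-9*-24 - 6*18)=108; twice the area = |2694| = 2694; area = 1347; boundary points = 3 + 47 + 5 + 3 = 58; strictly interior points = area - boundary/2 + 1 = 1319; answer 1319
Part II: U1 = 1319; c = 2; -5*(2)^2 - 2*(2)^1 + 1 = (-20) + (-4) + (1) = -23; answer -23
Part III: U2 = -23; r = 23; squarings mod 1279: 498^1=498, 498^2=1157, 498^4=815, 498^8=424, 498^16=716; 498^23 = 498^1 * 498^2 * 498^4 * 498^16 = 173 (mod 1279); answer 173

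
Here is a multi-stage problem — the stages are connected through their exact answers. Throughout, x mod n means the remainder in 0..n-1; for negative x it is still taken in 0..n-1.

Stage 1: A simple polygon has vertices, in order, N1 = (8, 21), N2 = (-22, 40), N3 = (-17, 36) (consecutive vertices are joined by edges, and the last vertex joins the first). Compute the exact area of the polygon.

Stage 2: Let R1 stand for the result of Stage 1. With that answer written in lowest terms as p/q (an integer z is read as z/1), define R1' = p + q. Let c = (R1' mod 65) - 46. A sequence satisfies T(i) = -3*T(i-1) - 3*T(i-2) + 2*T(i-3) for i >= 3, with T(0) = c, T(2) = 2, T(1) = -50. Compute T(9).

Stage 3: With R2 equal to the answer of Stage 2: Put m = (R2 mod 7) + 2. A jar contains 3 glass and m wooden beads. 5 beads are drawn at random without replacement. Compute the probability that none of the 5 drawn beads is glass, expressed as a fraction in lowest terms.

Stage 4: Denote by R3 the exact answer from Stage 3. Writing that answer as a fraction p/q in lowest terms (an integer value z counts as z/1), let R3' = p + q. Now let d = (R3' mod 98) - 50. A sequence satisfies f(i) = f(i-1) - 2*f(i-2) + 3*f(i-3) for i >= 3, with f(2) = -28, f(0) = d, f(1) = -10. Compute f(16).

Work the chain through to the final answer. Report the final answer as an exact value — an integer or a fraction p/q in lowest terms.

Stage 1: cross terms: (8*40 - -22*21)=782, (-22*36 - -17*40)=-112, (-17*21 - 8*36)=-645; twice the area = |25| = 25; area = 25/2; answer 25/2
Stage 2: R1 = 25/2; threaded value p + q = 27; c = -19; T(3) = -3*(2) - 3*(-50) + 2*(-19) = 106; iterating: T(3)=106, T(4)=-424, T(5)=958, T(6)=-1390, T(7)=448, T(8)=4742, T(9)=-18350; answer -18350
Stage 3: R2 = -18350; m = 6; total draws C(9,5) = 126; favorable C(6,5) = 6; P = 1/21; answer 1/21
Stage 4: R3 = 1/21; threaded value p + q = 22; d = -28; f(3) = 1*(-28) - 2*(-10) + 3*(-28) = -92; iterating: f(3)=-92, f(4)=-66, f(5)=34, f(6)=-110, f(7)=-376, f(8)=-54, f(9)=368, f(10)=-652, f(11)=-1550, f(12)=858, f(13)=2002, f(14)=-4364, f(15)=-5794, f(16)=8940; answer 8940

8940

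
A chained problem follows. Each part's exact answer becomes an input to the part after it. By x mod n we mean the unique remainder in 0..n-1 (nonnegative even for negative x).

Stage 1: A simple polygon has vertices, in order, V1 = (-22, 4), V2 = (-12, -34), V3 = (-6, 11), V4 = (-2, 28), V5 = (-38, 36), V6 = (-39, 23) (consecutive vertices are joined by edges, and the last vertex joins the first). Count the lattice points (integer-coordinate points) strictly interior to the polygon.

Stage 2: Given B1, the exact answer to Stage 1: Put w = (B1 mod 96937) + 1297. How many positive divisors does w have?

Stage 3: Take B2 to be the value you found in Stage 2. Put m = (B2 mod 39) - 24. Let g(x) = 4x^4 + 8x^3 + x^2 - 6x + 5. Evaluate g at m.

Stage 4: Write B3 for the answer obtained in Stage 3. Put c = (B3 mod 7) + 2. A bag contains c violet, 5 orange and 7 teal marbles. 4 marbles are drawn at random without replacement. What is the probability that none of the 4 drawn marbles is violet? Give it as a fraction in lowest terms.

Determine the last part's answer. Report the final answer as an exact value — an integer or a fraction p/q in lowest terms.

Stage 1: cross terms: (-22*-34 - -12*4)=796, (-12*11 - -6*-34)=-336, (-6*28 - -2*11)=-146, (-2*36 - -38*28)=992, (-38*23 - -39*36)=530, (-39*4 - -22*23)=350; twice the area = |2186| = 2186; area = 1093; boundary points = 2 + 3 + 1 + 4 + 1 + 1 = 12; strictly interior points = area - boundary/2 + 1 = 1088; answer 1088
Stage 2: B1 = 1088; w = 2385; 2385 = 3^2 * 5 * 53; number of divisors = (2+1) * (1+1) * (1+1) = 12; answer 12
Stage 3: B2 = 12; m = -12; 4*(-12)^4 + 8*(-12)^3 + 1*(-12)^2 - 6*(-12)^1 + 5 = (82944) + (-13824) + (144) + (72) + (5) = 69341; answer 69341
Stage 4: B3 = 69341; c = 8; total draws C(20,4) = 4845; favorable C(12,4) = 495; P = 33/323; answer 33/323

33/323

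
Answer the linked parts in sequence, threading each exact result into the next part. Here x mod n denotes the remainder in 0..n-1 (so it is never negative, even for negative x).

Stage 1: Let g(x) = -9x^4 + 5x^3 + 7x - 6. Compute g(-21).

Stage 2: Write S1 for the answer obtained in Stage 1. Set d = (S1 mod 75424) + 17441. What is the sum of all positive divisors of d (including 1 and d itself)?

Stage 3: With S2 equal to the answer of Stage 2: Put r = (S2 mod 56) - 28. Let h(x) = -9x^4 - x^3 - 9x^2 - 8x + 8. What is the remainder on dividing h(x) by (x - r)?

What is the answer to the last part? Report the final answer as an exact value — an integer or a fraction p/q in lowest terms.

Stage 1: -9*(-21)^4 + 5*(-21)^3 + 7*(-21)^1 - 6 = (-1750329) + (-46305) + (-147) + (-6) = -1796787; answer -1796787
Stage 2: S1 = -1796787; d = 30830; 30830 = 2 * 5 * 3083; sigma = (1 + 2) * (1 + 5) * (1 + 3083) = 3 * 6 * 3084 = 55512; answer 55512
Stage 3: S2 = 55512; r = -12; remainder = value at the root: -9*(-12)^4 - 1*(-12)^3 - 9*(-12)^2 - 8*(-12)^1 + 8 = (-186624) + (1728) + (-1296) + (96) + (8) = -186088; answer -186088

-186088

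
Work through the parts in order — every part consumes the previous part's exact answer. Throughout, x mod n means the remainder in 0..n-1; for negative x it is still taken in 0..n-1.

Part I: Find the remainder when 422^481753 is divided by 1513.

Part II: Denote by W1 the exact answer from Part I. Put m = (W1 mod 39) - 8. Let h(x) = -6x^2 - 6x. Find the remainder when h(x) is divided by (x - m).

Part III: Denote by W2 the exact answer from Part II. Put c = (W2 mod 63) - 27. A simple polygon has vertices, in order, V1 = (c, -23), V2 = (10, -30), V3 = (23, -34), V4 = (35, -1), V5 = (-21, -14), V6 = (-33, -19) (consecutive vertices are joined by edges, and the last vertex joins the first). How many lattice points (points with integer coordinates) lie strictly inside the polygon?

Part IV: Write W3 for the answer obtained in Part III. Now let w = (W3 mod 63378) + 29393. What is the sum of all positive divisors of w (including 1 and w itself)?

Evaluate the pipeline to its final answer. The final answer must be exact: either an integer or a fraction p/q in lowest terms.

53130

Part I: squarings mod 1513: 422^1=422, 422^2=1063, 422^4=1271, 422^8=1070, 422^16=1072, 422^32=817, 422^64=256, 422^128=477, 422^256=579, 422^512=868, 422^1024=1463, 422^2048=987, 422^4096=1310, 422^8192=358, 422^16384=1072, 422^32768=817, 422^65536=256, 422^131072=477, 422^262144=579; 422^481753 = 422^1 * 422^8 * 422^16 * 422^64 * 422^128 * 422^256 * 422^2048 * 422^4096 * 422^16384 * 422^65536 * 422^131072 * 422^262144 = 955 (mod 1513); answer 955
Part II: W1 = 955; m = 11; remainder = value at the root: -6*(11)^2 - 6*(11)^1 = (-726) + (-66) = -792; answer -792
Part III: W2 = -792; c = 0; cross terms: (0*-30 - 10*-23)=230, (10*-34 - 23*-30)=350, (23*-1 - 35*-34)=1167, (35*-14 - -21*-1)=-511, (-21*-19 - -33*-14)=-63, (-33*-23 - 0*-19)=759; twice the area = |1932| = 1932; area = 966; boundary points = 1 + 1 + 3 + 1 + 1 + 1 = 8; strictly interior points = area - boundary/2 + 1 = 963; answer 963
Part IV: W3 = 963; w = 30356; 30356 = 2^2 * 7589; sigma = (1 + 2 + 4) * (1 + 7589) = 7 * 7590 = 53130; answer 53130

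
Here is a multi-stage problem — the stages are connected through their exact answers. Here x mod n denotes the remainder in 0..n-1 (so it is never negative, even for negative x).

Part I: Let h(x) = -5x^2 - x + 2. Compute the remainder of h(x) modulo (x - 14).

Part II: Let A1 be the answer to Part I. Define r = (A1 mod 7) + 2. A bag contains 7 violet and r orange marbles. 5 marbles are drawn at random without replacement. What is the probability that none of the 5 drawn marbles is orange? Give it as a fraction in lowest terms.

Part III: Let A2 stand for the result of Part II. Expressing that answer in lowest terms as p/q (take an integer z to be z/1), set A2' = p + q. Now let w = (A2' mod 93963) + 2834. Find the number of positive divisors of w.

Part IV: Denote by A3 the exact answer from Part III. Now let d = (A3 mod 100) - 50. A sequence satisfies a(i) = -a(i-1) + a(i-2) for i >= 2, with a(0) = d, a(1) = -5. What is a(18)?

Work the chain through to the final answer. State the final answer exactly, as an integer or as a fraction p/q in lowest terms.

Part I: remainder = value at the root: -5*(14)^2 - 1*(14)^1 + 2 = (-980) + (-14) + (2) = -992; answer -992
Part II: A1 = -992; r = 4; total draws C(11,5) = 462; favorable C(7,5) = 21; P = 1/22; answer 1/22
Part III: A2 = 1/22; threaded value p + q = 23; w = 2857; 2857 is prime, so its only divisors are 1 and 2857; count = 2; answer 2
Part IV: A3 = 2; d = -48; a(2) = -1*(-5) + 1*(-48) = -43; iterating: a(2)=-43, a(3)=38, a(4)=-81, a(5)=119, a(6)=-200, a(7)=319, a(8)=-519, a(9)=838, a(10)=-1357, a(11)=2195, a(12)=-3552, a(13)=5747, a(14)=-9299, a(15)=15046, a(16)=-24345, a(17)=39391, a(18)=-63736; answer -63736

-63736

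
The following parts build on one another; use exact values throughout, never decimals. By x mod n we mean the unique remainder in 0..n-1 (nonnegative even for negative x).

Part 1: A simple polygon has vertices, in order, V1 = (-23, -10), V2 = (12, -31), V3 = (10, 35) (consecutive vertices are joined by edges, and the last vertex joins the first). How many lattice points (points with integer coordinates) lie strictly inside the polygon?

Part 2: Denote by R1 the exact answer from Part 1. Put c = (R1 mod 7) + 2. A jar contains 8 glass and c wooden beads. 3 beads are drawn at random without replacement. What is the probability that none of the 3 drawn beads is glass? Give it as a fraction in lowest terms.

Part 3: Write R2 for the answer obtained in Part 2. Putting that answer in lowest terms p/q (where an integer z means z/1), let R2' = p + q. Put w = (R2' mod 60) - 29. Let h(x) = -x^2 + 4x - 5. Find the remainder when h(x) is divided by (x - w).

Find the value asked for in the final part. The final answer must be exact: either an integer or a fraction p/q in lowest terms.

-626

Part 1: cross terms: (-23*-31 - 12*-10)=833, (12*35 - 10*-31)=730, (10*-10 - -23*35)=705; twice the area = |2268| = 2268; area = 1134; boundary points = 7 + 2 + 3 = 12; strictly interior points = area - boundary/2 + 1 = 1129; answer 1129
Part 2: R1 = 1129; c = 4; total draws C(12,3) = 220; favorable C(4,3) = 4; P = 1/55; answer 1/55
Part 3: R2 = 1/55; threaded value p + q = 56; w = 27; remainder = value at the root: -1*(27)^2 + 4*(27)^1 - 5 = (-729) + (108) + (-5) = -626; answer -626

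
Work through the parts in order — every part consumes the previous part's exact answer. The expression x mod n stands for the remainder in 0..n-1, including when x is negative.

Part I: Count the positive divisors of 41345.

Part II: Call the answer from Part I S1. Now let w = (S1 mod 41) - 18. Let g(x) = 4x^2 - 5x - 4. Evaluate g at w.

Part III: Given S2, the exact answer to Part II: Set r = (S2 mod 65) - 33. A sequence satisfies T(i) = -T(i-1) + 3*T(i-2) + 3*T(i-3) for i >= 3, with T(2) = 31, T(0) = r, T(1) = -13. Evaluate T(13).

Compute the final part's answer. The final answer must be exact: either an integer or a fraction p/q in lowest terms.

-51337

Part I: 41345 = 5 * 8269; number of divisors = (1+1) * (1+1) = 4; answer 4
Part II: S1 = 4; w = -14; 4*(-14)^2 - 5*(-14)^1 - 4 = (784) + (70) + (-4) = 850; answer 850
Part III: S2 = 850; r = -28; T(3) = -1*(31) + 3*(-13) + 3*(-28) = -154; iterating: T(3)=-154, T(4)=208, T(5)=-577, T(6)=739, T(7)=-1846, T(8)=2332, T(9)=-5653, T(10)=7111, T(11)=-17074, T(12)=21448, T(13)=-51337; answer -51337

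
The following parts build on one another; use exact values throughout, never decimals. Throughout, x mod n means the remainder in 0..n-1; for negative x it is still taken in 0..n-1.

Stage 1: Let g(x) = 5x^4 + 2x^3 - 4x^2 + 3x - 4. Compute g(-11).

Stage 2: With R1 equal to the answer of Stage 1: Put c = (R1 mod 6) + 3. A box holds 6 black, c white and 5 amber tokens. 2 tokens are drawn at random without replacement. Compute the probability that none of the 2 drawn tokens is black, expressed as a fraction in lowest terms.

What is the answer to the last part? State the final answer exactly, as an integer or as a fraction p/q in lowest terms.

Stage 1: 5*(-11)^4 + 2*(-11)^3 - 4*(-11)^2 + 3*(-11)^1 - 4 = (73205) + (-2662) + (-484) + (-33) + (-4) = 70022; answer 70022
Stage 2: R1 = 70022; c = 5; total draws C(16,2) = 120; favorable C(10,2) = 45; P = 3/8; answer 3/8

3/8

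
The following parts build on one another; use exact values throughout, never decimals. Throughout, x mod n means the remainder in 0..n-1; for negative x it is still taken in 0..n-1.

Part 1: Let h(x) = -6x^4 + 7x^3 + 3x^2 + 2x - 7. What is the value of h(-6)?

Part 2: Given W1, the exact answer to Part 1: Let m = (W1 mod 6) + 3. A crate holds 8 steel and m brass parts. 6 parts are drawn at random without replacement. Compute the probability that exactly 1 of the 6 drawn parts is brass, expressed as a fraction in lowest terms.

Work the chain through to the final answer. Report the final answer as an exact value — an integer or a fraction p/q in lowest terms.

Part 1: -6*(-6)^4 + 7*(-6)^3 + 3*(-6)^2 + 2*(-6)^1 - 7 = (-7776) + (-1512) + (108) + (-12) + (-7) = -9199; answer -9199
Part 2: W1 = -9199; m = 8; total draws C(16,6) = 8008; favorable C(8,1)*C(8,5) = 448; P = 8/143; answer 8/143

8/143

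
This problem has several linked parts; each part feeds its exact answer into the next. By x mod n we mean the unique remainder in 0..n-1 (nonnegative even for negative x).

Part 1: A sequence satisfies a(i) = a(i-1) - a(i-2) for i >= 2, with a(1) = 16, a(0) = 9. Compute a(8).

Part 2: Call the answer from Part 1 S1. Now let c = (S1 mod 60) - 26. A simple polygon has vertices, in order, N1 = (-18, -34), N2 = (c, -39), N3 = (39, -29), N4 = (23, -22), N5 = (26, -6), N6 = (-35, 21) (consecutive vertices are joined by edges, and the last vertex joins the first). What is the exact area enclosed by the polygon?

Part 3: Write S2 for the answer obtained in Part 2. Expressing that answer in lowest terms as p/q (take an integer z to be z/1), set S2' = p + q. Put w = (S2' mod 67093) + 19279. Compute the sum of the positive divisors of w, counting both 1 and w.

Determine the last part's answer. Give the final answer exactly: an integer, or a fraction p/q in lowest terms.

Part 1: a(2) = 1*(16) - 1*(9) = 7; iterating: a(2)=7, a(3)=-9, a(4)=-16, a(5)=-7, a(6)=9, a(7)=16, a(8)=7; answer 7
Part 2: S1 = 7; c = -19; cross terms: (-18*-39 - -19*-34)=56, (-19*-29 - 39*-39)=2072, (39*-22 - 23*-29)=-191, (23*-6 - 26*-22)=434, (26*21 - -35*-6)=336, (-35*-34 - -18*21)=1568; twice the area = |4275| = 4275; area = 4275/2; answer 4275/2
Part 3: S2 = 4275/2; threaded value p + q = 4277; w = 23556; 23556 = 2^2 * 3 * 13 * 151; sigma = (1 + 2 + 4) * (1 + 3) * (1 + 13) * (1 + 151) = 7 * 4 * 14 * 152 = 59584; answer 59584

59584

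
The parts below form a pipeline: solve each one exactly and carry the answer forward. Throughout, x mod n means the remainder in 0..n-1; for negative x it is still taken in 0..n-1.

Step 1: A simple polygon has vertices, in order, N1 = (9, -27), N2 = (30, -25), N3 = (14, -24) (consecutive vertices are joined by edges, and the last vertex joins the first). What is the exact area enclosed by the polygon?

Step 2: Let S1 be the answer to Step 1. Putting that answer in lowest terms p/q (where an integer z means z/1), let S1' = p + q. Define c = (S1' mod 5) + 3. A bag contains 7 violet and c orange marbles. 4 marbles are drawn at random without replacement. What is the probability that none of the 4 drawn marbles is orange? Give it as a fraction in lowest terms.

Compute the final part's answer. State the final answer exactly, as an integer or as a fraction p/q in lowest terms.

Step 1: cross terms: (9*-25 - 30*-27)=585, (30*-24 - 14*-25)=-370, (14*-27 - 9*-24)=-162; twice the area = |53| = 53; area = 53/2; answer 53/2
Step 2: S1 = 53/2; threaded value p + q = 55; c = 3; total draws C(10,4) = 210; favorable C(7,4) = 35; P = 1/6; answer 1/6

1/6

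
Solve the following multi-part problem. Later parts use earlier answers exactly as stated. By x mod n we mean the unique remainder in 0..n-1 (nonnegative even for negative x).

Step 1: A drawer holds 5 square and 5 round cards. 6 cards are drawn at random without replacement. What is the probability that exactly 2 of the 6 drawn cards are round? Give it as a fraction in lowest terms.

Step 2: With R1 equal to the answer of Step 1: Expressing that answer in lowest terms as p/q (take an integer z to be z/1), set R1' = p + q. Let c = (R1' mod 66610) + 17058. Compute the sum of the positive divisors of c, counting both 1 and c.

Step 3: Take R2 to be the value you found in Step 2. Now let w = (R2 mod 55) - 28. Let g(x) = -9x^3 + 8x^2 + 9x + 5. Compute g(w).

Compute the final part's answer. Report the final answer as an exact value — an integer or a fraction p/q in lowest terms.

-10907

Step 1: total draws C(10,6) = 210; favorable C(5,2)*C(5,4) = 50; P = 5/21; answer 5/21
Step 2: R1 = 5/21; threaded value p + q = 26; c = 17084; 17084 = 2^2 * 4271; sigma = (1 + 2 + 4) * (1 + 4271) = 7 * 4272 = 29904; answer 29904
Step 3: R2 = 29904; w = 11; -9*(11)^3 + 8*(11)^2 + 9*(11)^1 + 5 = (-11979) + (968) + (99) + (5) = -10907; answer -10907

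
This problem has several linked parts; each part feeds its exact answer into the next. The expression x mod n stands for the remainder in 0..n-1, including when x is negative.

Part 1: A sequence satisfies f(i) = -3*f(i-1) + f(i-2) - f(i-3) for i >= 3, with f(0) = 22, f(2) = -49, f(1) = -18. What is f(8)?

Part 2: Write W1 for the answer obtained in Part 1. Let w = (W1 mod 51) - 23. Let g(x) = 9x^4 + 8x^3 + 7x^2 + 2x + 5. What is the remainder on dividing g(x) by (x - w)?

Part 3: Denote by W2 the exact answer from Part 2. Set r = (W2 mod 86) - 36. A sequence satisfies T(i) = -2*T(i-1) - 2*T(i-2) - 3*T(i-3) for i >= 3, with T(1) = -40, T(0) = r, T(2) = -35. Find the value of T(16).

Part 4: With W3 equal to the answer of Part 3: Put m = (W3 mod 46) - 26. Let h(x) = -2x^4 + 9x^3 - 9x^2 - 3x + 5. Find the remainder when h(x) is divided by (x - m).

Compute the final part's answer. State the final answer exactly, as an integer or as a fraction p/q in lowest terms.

-568629

Part 1: f(3) = -3*(-49) + 1*(-18) - 1*(22) = 107; iterating: f(3)=107, f(4)=-352, f(5)=1212, f(6)=-4095, f(7)=13849, f(8)=-46854; answer -46854
Part 2: W1 = -46854; w = -8; remainder = value at the root: 9*(-8)^4 + 8*(-8)^3 + 7*(-8)^2 + 2*(-8)^1 + 5 = (36864) + (-4096) + (448) + (-16) + (5) = 33205; answer 33205
Part 3: W2 = 33205; r = -27; T(3) = -2*(-35) - 2*(-40) - 3*(-27) = 231; iterating: T(3)=231, T(4)=-272, T(5)=187, T(6)=-523, T(7)=1488, T(8)=-2491, T(9)=3575, T(10)=-6632, T(11)=13587, T(12)=-24635, T(13)=41992, T(14)=-75475, T(15)=140871, T(16)=-256768; answer -256768
Part 4: W3 = -256768; m = -22; remainder = value at the root: -2*(-22)^4 + 9*(-22)^3 - 9*(-22)^2 - 3*(-22)^1 + 5 = (-468512) + (-95832) + (-4356) + (66) + (5) = -568629; answer -568629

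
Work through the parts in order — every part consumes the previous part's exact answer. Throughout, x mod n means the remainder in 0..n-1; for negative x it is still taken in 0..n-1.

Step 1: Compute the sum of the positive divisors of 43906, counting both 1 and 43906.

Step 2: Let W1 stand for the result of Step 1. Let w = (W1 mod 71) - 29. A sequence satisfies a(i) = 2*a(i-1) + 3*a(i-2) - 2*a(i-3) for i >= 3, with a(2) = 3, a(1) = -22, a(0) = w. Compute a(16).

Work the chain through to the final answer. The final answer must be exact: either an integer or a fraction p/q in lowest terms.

-60000983

Step 1: 43906 = 2 * 29 * 757; sigma = (1 + 2) * (1 + 29) * (1 + 757) = 3 * 30 * 758 = 68220; answer 68220
Step 2: W1 = 68220; w = 31; a(3) = 2*(3) + 3*(-22) - 2*(31) = -122; iterating: a(3)=-122, a(4)=-191, a(5)=-754, a(6)=-1837, a(7)=-5554, a(8)=-15111, a(9)=-43210, a(10)=-120645, a(11)=-340698, a(12)=-956911, a(13)=-2694626, a(14)=-7578589, a(15)=-21327234, a(16)=-60000983; answer -60000983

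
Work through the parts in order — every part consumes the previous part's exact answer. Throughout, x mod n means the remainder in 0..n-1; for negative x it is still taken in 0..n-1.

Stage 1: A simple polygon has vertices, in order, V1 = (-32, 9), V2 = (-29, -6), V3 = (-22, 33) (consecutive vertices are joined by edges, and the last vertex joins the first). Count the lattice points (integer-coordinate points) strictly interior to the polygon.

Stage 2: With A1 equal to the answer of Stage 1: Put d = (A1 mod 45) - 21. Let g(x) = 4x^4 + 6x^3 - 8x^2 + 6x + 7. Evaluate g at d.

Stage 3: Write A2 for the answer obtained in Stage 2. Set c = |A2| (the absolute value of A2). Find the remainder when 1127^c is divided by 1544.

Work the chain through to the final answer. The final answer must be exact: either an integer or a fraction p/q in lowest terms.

1327

Stage 1: cross terms: (-32*-6 - -29*9)=453, (-29*33 - -22*-6)=-1089, (-22*9 - -32*33)=858; twice the area = |222| = 222; area = 111; boundary points = 3 + 1 + 2 = 6; strictly interior points = area - boundary/2 + 1 = 109; answer 109
Stage 2: A1 = 109; d = -2; 4*(-2)^4 + 6*(-2)^3 - 8*(-2)^2 + 6*(-2)^1 + 7 = (64) + (-48) + (-32) + (-12) + (7) = -21; answer -21
Stage 3: A2 = -21; c = 21; squarings mod 1544: 1127^1=1127, 1127^2=961, 1127^4=209, 1127^8=449, 1127^16=881; 1127^21 = 1127^1 * 1127^4 * 1127^16 = 1327 (mod 1544); answer 1327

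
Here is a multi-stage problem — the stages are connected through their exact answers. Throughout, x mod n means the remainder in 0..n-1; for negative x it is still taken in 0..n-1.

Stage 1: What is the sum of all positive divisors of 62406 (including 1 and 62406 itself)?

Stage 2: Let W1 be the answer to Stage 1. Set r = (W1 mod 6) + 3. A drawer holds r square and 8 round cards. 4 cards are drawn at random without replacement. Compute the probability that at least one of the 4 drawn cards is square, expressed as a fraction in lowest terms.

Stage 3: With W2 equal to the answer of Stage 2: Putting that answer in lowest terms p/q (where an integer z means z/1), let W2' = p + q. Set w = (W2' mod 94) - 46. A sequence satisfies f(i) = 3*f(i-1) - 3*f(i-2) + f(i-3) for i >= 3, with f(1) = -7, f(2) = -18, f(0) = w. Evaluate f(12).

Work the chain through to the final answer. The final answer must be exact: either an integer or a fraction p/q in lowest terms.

367

Stage 1: 62406 = 2 * 3^2 * 3467; sigma = (1 + 2) * (1 + 3 + 9) * (1 + 3467) = 3 * 13 * 3468 = 135252; answer 135252
Stage 2: W1 = 135252; r = 3; total draws C(11,4) = 330; complement C(8,4) = 70; favorable 330 - 70 = 260; P = 26/33; answer 26/33
Stage 3: W2 = 26/33; threaded value p + q = 59; w = 13; f(3) = 3*(-18) - 3*(-7) + 1*(13) = -20; iterating: f(3)=-20, f(4)=-13, f(5)=3, f(6)=28, f(7)=62, f(8)=105, f(9)=157, f(10)=218, f(11)=288, f(12)=367; answer 367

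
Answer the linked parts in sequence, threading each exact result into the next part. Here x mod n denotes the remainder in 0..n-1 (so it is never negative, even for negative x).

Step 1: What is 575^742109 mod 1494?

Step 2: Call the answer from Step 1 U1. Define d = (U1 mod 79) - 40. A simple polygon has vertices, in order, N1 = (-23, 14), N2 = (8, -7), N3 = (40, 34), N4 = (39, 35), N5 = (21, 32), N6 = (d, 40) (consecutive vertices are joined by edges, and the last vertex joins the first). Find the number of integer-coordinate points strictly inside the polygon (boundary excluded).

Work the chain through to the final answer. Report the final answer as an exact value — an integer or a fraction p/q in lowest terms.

Step 1: squarings mod 1494: 575^1=575, 575^2=451, 575^4=217, 575^8=775, 575^16=37, 575^32=1369, 575^64=685, 575^128=109, 575^256=1423, 575^512=559, 575^1024=235, 575^2048=1441, 575^4096=1315, 575^8192=667, 575^16384=1171, 575^32768=1243, 575^65536=253, 575^131072=1261, 575^262144=505, 575^524288=1045; 575^742109 = 575^1 * 575^4 * 575^8 * 575^16 * 575^64 * 575^128 * 575^512 * 575^4096 * 575^16384 * 575^65536 * 575^131072 * 575^524288 = 413 (mod 1494); answer 413
Step 2: U1 = 413; d = -22; cross terms: (-23*-7 - 8*14)=49, (8*34 - 40*-7)=552, (40*35 - 39*34)=74, (39*32 - 21*35)=513, (21*40 - -22*32)=1544, (-22*14 - -23*40)=612; twice the area = |3344| = 3344; area = 1672; boundary points = 1 + 1 + 1 + 3 + 1 + 1 = 8; strictly interior points = area - boundary/2 + 1 = 1669; answer 1669

1669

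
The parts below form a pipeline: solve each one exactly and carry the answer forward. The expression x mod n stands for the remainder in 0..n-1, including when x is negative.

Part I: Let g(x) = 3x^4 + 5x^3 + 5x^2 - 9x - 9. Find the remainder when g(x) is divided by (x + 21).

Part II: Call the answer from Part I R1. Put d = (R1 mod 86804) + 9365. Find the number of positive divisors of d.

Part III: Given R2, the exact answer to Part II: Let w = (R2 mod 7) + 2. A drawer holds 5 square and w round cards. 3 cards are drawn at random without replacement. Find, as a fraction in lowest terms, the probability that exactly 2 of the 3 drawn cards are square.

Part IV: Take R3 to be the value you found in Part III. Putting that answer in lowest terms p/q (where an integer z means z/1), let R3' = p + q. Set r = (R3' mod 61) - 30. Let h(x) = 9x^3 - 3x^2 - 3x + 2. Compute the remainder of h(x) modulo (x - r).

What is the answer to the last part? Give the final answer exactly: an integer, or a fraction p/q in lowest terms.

-7

Part I: remainder = value at the root: 3*(-21)^4 + 5*(-21)^3 + 5*(-21)^2 - 9*(-21)^1 - 9 = (583443) + (-46305) + (2205) + (189) + (-9) = 539523; answer 539523
Part II: R1 = 539523; d = 28064; 28064 = 2^5 * 877; number of divisors = (5+1) * (1+1) = 12; answer 12
Part III: R2 = 12; w = 7; total draws C(12,3) = 220; favorable C(5,2)*C(7,1) = 70; P = 7/22; answer 7/22
Part IV: R3 = 7/22; threaded value p + q = 29; r = -1; remainder = value at the root: 9*(-1)^3 - 3*(-1)^2 - 3*(-1)^1 + 2 = (-9) + (-3) + (3) + (2) = -7; answer -7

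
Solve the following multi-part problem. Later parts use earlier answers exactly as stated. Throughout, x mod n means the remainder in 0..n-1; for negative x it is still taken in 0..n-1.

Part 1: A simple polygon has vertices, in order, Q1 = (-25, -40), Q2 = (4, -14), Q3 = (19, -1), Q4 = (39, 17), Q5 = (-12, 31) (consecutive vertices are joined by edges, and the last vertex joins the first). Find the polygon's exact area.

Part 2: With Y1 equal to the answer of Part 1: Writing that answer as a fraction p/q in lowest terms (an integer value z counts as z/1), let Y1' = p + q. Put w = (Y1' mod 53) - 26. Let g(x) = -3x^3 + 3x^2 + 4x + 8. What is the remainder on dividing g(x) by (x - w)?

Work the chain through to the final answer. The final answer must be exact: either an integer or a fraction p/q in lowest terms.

Part 1: cross terms: (-25*-14 - 4*-40)=510, (4*-1 - 19*-14)=262, (19*17 - 39*-1)=362, (39*31 - -12*17)=1413, (-12*-40 - -25*31)=1255; twice the area = |3802| = 3802; area = 1901; answer 1901
Part 2: Y1 = 1901; threaded value p + q = 1902; w = 21; remainder = value at the root: -3*(21)^3 + 3*(21)^2 + 4*(21)^1 + 8 = (-27783) + (1323) + (84) + (8) = -26368; answer -26368

-26368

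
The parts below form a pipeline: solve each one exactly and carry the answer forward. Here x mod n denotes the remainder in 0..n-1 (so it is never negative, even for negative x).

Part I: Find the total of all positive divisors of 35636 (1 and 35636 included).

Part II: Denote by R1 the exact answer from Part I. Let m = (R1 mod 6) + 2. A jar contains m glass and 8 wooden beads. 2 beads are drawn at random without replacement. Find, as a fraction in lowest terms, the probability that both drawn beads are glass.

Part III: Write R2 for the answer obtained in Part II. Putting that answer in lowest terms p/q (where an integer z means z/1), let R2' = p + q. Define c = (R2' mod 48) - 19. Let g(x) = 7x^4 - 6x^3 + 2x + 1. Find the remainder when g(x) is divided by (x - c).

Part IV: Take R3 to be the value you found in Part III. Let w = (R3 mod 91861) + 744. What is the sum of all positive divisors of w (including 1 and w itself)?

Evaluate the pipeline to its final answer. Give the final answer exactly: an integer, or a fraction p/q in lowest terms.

23104

Part I: 35636 = 2^2 * 59 * 151; sigma = (1 + 2 + 4) * (1 + 59) * (1 + 151) = 7 * 60 * 152 = 63840; answer 63840
Part II: R1 = 63840; m = 2; total draws C(10,2) = 45; favorable C(2,2) = 1; P = 1/45; answer 1/45
Part III: R2 = 1/45; threaded value p + q = 46; c = 27; remainder = value at the root: 7*(27)^4 - 6*(27)^3 + 2*(27)^1 + 1 = (3720087) + (-118098) + (54) + (1) = 3602044; answer 3602044
Part IV: R3 = 3602044; w = 20209; 20209 = 7 * 2887; sigma = (1 + 7) * (1 + 2887) = 8 * 2888 = 23104; answer 23104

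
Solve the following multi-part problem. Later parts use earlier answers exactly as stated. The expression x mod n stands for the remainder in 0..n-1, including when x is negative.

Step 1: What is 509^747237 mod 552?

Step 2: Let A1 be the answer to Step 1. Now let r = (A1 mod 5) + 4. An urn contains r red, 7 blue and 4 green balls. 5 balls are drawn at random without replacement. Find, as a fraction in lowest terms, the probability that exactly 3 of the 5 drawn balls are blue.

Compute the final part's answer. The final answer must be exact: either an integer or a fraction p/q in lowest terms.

Step 1: squarings mod 552: 509^1=509, 509^2=193, 509^4=265, 509^8=121, 509^16=289, 509^32=169, 509^64=409, 509^128=25, 509^256=73, 509^512=361, 509^1024=49, 509^2048=193, 509^4096=265, 509^8192=121, 509^16384=289, 509^32768=169, 509^65536=409, 509^131072=25, 509^262144=73, 509^524288=361; 509^747237 = 509^1 * 509^4 * 509^32 * 509^64 * 509^128 * 509^512 * 509^1024 * 509^8192 * 509^16384 * 509^65536 * 509^131072 * 509^524288 = 485 (mod 552); answer 485
Step 2: A1 = 485; r = 4; total draws C(15,5) = 3003; favorable C(7,3)*C(8,2) = 980; P = 140/429; answer 140/429

140/429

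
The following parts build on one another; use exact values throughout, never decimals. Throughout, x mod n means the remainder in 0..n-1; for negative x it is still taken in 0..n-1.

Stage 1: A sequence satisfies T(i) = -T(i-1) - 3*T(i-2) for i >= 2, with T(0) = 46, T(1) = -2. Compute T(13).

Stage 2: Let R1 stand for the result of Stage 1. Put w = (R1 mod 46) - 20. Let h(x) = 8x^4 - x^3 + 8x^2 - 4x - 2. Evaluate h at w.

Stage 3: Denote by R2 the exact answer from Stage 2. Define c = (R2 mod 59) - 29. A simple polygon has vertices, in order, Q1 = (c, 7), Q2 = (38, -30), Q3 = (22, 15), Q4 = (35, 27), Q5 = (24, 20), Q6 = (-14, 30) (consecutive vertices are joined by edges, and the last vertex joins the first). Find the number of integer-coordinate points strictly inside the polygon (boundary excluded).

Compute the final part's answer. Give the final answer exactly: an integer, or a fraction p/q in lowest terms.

Stage 1: T(2) = -1*(-2) - 3*(46) = -136; iterating: T(2)=-136, T(3)=142, T(4)=266, T(5)=-692, T(6)=-106, T(7)=2182, T(8)=-1864, T(9)=-4682, T(10)=10274, T(11)=3772, T(12)=-34594, T(13)=23278; answer 23278
Stage 2: R1 = 23278; w = -18; 8*(-18)^4 - 1*(-18)^3 + 8*(-18)^2 - 4*(-18)^1 - 2 = (839808) + (5832) + (2592) + (72) + (-2) = 848302; answer 848302
Stage 3: R2 = 848302; c = -29; cross terms: (-29*-30 - 38*7)=604, (38*15 - 22*-30)=1230, (22*27 - 35*15)=69, (35*20 - 24*27)=52, (24*30 - -14*20)=1000, (-14*7 - -29*30)=772; twice the area = |3727| = 3727; area = 3727/2; boundary points = 1 + 1 + 1 + 1 + 2 + 1 = 7; strictly interior points = area - boundary/2 + 1 = 1861; answer 1861

1861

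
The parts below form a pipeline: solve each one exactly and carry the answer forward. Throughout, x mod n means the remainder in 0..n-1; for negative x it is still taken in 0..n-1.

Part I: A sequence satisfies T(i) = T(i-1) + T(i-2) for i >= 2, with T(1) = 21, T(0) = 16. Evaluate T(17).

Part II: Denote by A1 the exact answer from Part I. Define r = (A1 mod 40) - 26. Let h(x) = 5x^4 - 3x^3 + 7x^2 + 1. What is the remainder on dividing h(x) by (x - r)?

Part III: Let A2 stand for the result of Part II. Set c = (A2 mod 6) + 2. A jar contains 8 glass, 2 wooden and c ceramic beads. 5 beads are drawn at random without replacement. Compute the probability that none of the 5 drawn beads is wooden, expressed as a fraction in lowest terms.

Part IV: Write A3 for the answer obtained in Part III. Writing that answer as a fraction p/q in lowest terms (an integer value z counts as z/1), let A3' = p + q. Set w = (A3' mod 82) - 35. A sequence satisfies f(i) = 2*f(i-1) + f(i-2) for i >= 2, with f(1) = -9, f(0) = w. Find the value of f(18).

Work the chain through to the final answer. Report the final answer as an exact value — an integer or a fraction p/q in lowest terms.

-24697890

Part I: T(2) = 1*(21) + 1*(16) = 37; iterating: T(2)=37, T(3)=58, T(4)=95, T(5)=153, T(6)=248, T(7)=401, T(8)=649, T(9)=1050, T(10)=1699, T(11)=2749, T(12)=4448, T(13)=7197, T(14)=11645, T(15)=18842, T(16)=30487, T(17)=49329; answer 49329
Part II: A1 = 49329; r = -17; remainder = value at the root: 5*(-17)^4 - 3*(-17)^3 + 7*(-17)^2 + 1 = (417605) + (14739) + (2023) + (1) = 434368; answer 434368
Part III: A2 = 434368; c = 6; total draws C(16,5) = 4368; favorable C(14,5) = 2002; P = 11/24; answer 11/24
Part IV: A3 = 11/24; threaded value p + q = 35; w = 0; f(2) = 2*(-9) + 1*(0) = -18; iterating: f(2)=-18, f(3)=-45, f(4)=-108, f(5)=-261, f(6)=-630, f(7)=-1521, f(8)=-3672, f(9)=-8865, f(10)=-21402, f(11)=-51669, f(12)=-124740, f(13)=-301149, f(14)=-727038, f(15)=-1755225, f(16)=-4237488, f(17)=-10230201, f(18)=-24697890; answer -24697890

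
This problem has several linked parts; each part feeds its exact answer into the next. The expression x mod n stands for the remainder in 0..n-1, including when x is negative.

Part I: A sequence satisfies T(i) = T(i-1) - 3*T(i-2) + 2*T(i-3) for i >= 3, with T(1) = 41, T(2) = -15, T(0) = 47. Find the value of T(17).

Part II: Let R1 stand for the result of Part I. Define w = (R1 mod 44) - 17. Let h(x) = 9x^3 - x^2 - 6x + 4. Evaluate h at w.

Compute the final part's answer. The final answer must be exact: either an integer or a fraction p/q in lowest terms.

-4620

Part I: T(3) = 1*(-15) - 3*(41) + 2*(47) = -44; iterating: T(3)=-44, T(4)=83, T(5)=185, T(6)=-152, T(7)=-541, T(8)=285, T(9)=1604, T(10)=-333, T(11)=-4575, T(12)=-368, T(13)=12691, T(14)=4645, T(15)=-34164, T(16)=-22717, T(17)=89065; answer 89065
Part II: R1 = 89065; w = -8; 9*(-8)^3 - 1*(-8)^2 - 6*(-8)^1 + 4 = (-4608) + (-64) + (48) + (4) = -4620; answer -4620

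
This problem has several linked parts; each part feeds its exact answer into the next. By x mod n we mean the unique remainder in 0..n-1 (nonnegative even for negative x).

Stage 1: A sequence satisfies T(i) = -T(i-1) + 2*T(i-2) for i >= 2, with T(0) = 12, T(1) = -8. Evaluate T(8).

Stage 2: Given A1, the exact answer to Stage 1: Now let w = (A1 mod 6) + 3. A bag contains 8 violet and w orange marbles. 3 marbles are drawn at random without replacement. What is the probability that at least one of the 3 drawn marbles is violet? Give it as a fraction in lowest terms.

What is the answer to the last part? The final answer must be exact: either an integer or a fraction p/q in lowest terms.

Stage 1: T(2) = -1*(-8) + 2*(12) = 32; iterating: T(2)=32, T(3)=-48, T(4)=112, T(5)=-208, T(6)=432, T(7)=-848, T(8)=1712; answer 1712
Stage 2: A1 = 1712; w = 5; total draws C(13,3) = 286; complement C(5,3) = 10; favorable 286 - 10 = 276; P = 138/143; answer 138/143

138/143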